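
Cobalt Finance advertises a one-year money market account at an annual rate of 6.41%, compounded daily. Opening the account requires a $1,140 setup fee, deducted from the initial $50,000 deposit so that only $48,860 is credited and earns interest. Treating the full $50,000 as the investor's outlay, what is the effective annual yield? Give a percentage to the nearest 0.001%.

Value after one year: 48,860 × (1 + 0.0641/365)^365 = 48,860 × 1.066193 = $52,094.19.
Effective yield on the $50,000 outlay: 52,094.19 / 50,000 − 1 = 0.041884 = 4.188%.

4.188%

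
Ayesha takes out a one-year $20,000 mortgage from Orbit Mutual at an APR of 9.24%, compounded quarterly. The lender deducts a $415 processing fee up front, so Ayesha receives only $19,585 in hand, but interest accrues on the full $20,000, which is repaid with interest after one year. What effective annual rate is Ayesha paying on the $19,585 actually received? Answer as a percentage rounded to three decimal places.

11.887%

Amount owed after one year: 20,000 × (1 + 0.0924/4)^4 = 20,000 × 1.095651 = $21,913.03.
Effective rate on net proceeds: 21,913.03 / 19,585 − 1 = 0.118868 = 11.887%.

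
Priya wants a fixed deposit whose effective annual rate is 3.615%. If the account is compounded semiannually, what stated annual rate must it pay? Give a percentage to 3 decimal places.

3.583%

(1 + r/2)^2 − 1 = 0.03615, so 1 + r/2 = 1.03615^(1/2).
r/2 = 0.017915, so r = 0.035829 = 3.583%.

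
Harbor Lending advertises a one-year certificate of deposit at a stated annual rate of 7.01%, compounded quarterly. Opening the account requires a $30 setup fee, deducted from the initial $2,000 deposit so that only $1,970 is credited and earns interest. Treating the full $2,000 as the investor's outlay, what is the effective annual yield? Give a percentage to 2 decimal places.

5.59%

Value after one year: 1,970 × (1 + 0.0701/4)^4 = 1,970 × 1.071964 = $2,111.77.
Effective yield on the $2,000 outlay: 2,111.77 / 2,000 − 1 = 0.055885 = 5.59%.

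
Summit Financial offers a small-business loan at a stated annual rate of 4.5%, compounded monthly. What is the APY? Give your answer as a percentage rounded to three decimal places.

4.594%

EAR = (1 + 0.045/12)^12 − 1.
= 1.045940 − 1 = 4.594%.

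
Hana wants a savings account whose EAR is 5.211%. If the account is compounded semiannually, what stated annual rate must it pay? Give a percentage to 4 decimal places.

5.1448%

(1 + r/2)^2 − 1 = 0.05211, so 1 + r/2 = 1.05211^(1/2).
r/2 = 0.025724, so r = 0.051448 = 5.1448%.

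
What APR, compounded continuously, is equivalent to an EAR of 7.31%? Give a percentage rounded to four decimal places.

Continuous: nominal r satisfies e^r − 1 = 0.0731.
r = ln(1 + 0.0731) = ln(1.0731) = 0.070552 = 7.0552%.

7.0552%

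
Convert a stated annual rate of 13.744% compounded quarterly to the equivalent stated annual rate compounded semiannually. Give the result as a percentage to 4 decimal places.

EAR = (1 + 0.13744/4)^4 − 1 = 0.144687.
Solve (1 + r/2)^2 = 1.144687: r/2 = 1.144687^(1/2) − 1 = 0.069901, so r = 0.139801 = 13.9801%.

13.9801%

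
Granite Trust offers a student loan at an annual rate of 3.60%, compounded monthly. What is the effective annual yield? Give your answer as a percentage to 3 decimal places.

EAR = (1 + 0.0360/12)^12 − 1.
= (1 + 0.003000)^12 − 1 = 1.036600 − 1 = 3.660%.

3.660%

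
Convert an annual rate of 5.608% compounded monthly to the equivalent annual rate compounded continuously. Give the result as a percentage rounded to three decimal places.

5.595%

EAR = (1 + 0.05608/12)^12 − 1 = 0.057544.
Equivalent continuous rate: r = ln(1 + 0.057544) = 0.055949 = 5.595%.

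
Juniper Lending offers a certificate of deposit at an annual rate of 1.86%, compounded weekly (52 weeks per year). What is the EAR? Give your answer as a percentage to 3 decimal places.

1.877%

EAR = (1 + 0.0186/52)^52 − 1.
= 1.018771 − 1 = 1.877%.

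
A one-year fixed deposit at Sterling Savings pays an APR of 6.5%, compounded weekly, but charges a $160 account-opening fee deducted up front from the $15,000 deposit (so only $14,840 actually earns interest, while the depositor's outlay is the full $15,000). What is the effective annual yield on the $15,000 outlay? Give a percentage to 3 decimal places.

5.573%

Value after one year: 14,840 × (1 + 0.065/52)^52 = 14,840 × 1.067116 = $15,836.00.
Effective yield on the $15,000 outlay: 15,836.00 / 15,000 − 1 = 0.055733 = 5.573%.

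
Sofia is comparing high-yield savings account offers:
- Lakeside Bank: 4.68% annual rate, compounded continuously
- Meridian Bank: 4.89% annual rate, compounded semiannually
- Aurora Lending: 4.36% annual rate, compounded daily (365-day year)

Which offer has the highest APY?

Meridian Bank

Lakeside Bank: e^0.0468 − 1 = 4.791%
Meridian Bank: (1 + 0.0489/2)^2 − 1 = 4.950%
Aurora Lending: (1 + 0.0436/365)^365 − 1 = 4.456%
The highest effective annual rate is Meridian Bank at 4.950%.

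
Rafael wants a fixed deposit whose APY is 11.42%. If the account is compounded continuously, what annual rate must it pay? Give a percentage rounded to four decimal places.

10.8137%

Continuous: nominal r satisfies e^r − 1 = 0.1142.
r = ln(1 + 0.1142) = ln(1.1142) = 0.108137 = 10.8137%.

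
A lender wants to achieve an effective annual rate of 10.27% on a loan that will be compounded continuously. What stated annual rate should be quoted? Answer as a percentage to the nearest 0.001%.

Continuous: nominal r satisfies e^r − 1 = 0.1027.
r = ln(1 + 0.1027) = ln(1.1027) = 0.097762 = 9.776%.

9.776%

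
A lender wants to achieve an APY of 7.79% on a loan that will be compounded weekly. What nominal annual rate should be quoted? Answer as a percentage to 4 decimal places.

(1 + r/52)^52 − 1 = 0.0779, so 1 + r/52 = 1.0779^(1/52).
r/52 = 0.001444, so r = 0.075069 = 7.5069%.

7.5069%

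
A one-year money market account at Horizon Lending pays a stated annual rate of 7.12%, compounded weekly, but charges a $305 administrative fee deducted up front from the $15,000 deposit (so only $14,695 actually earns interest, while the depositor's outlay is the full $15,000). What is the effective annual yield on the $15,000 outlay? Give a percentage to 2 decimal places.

Value after one year: 14,695 × (1 + 0.0712/52)^52 = 14,695 × 1.073744 = $15,778.66.
Effective yield on the $15,000 outlay: 15,778.66 / 15,000 − 1 = 0.051911 = 5.19%.

5.19%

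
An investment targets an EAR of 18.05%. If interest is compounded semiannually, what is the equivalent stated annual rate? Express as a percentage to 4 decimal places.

17.3016%

(1 + r/2)^2 − 1 = 0.1805, so 1 + r/2 = 1.1805^(1/2).
r/2 = 0.086508, so r = 0.173016 = 17.3016%.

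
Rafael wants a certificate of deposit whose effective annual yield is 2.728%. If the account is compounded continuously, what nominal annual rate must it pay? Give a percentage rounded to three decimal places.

Continuous: nominal r satisfies e^r − 1 = 0.02728.
r = ln(1 + 0.02728) = ln(1.02728) = 0.026915 = 2.691%.

2.691%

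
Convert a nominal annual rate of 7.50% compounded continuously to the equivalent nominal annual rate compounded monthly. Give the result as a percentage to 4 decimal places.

EAR under continuous compounding: e^0.0750 − 1 = 0.077884.
Solve (1 + r/12)^12 = 1.077884: r/12 = 1.077884^(1/12) − 1 = 0.006270, so r = 0.075235 = 7.5235%.

7.5235%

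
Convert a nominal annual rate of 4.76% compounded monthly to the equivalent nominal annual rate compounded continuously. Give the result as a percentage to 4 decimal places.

EAR = (1 + 0.0476/12)^12 − 1 = 0.048652.
Equivalent continuous rate: r = ln(1 + 0.048652) = 0.047506 = 4.7506%.

4.7506%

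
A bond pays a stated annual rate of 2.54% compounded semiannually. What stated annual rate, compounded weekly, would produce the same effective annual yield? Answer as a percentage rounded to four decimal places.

2.5246%

EAR = (1 + 0.0254/2)^2 − 1 = 0.025561.
Solve (1 + r/52)^52 = 1.025561: r/52 = 1.025561^(1/52) − 1 = 0.000486, so r = 0.025246 = 2.5246%.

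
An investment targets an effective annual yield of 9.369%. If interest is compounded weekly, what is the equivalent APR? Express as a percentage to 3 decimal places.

(1 + r/52)^52 − 1 = 0.09369, so 1 + r/52 = 1.09369^(1/52).
r/52 = 0.001724, so r = 0.089634 = 8.963%.

8.963%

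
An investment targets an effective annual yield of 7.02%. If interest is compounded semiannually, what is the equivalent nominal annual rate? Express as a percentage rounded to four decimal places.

(1 + r/2)^2 − 1 = 0.0702, so 1 + r/2 = 1.0702^(1/2).
r/2 = 0.034505, so r = 0.069009 = 6.9009%.

6.9009%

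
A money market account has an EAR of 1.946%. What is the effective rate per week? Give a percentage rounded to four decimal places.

The per-week rate i satisfies (1 + i)^52 = 1 + 0.01946.
i = 1.01946^(1/52) − 1 = 0.0003707 = 0.0371%.

0.0371%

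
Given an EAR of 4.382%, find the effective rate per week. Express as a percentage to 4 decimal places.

0.0825%

The per-week rate i satisfies (1 + i)^52 = 1 + 0.04382.
i = 1.04382^(1/52) − 1 = 0.0008251 = 0.0825%.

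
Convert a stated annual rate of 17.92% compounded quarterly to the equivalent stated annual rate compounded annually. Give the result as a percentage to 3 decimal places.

19.161%

EAR = (1 + 0.1792/4)^4 − 1 = 0.191606.
Compounded annually, the equivalent nominal rate is the EAR itself: 19.161%.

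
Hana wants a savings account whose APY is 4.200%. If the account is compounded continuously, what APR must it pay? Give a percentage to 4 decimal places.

4.1142%

Continuous: nominal r satisfies e^r − 1 = 0.04200.
r = ln(1 + 0.04200) = ln(1.04200) = 0.041142 = 4.1142%.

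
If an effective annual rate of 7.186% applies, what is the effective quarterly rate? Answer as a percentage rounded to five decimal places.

1.75002%

The per-quarter rate i satisfies (1 + i)^4 = 1 + 0.07186.
i = 1.07186^(1/4) − 1 = 0.0175002 = 1.75002%.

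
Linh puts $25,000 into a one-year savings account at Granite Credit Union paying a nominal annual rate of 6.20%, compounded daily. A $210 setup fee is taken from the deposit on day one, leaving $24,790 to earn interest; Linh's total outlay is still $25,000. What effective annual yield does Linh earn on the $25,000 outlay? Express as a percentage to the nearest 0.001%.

Value after one year: 24,790 × (1 + 0.0620/365)^365 = 24,790 × 1.063957 = $26,375.49.
Effective yield on the $25,000 outlay: 26,375.49 / 25,000 − 1 = 0.055020 = 5.502%.

5.502%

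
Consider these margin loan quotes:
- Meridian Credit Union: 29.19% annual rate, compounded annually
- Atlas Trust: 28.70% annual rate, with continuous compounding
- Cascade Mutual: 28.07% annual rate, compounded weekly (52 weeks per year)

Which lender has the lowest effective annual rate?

Meridian Credit Union: compounded annually, EAR = 29.190%
Atlas Trust: e^0.2870 − 1 = 33.242%
Cascade Mutual: (1 + 0.2807/52)^52 − 1 = 32.306%
The lowest effective annual rate is Meridian Credit Union at 29.190%.

Meridian Credit Union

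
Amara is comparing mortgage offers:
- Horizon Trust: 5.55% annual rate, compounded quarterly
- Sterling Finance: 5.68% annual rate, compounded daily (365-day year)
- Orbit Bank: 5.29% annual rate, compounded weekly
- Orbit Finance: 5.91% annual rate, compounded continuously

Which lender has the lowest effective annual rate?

Horizon Trust: (1 + 0.0555/4)^4 − 1 = 5.667%
Sterling Finance: (1 + 0.0568/365)^365 − 1 = 5.844%
Orbit Bank: (1 + 0.0529/52)^52 − 1 = 5.430%
Orbit Finance: e^0.0591 − 1 = 6.088%
The lowest effective annual rate is Orbit Bank at 5.430%.

Orbit Bank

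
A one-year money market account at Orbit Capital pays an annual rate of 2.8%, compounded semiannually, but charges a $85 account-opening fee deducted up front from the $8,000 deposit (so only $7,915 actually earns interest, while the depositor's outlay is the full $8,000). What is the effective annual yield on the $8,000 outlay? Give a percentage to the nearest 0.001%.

1.727%

Value after one year: 7,915 × (1 + 0.028/2)^2 = 7,915 × 1.028196 = $8,138.17.
Effective yield on the $8,000 outlay: 8,138.17 / 8,000 − 1 = 0.017271 = 1.727%.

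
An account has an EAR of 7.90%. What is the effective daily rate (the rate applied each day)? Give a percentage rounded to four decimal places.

The per-day rate i satisfies (1 + i)^365 = 1 + 0.0790.
i = 1.0790^(1/365) − 1 = 0.0002083 = 0.0208%.

0.0208%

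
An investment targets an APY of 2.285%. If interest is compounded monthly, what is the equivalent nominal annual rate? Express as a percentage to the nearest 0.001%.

2.261%

(1 + r/12)^12 − 1 = 0.02285, so 1 + r/12 = 1.02285^(1/12).
r/12 = 0.001885, so r = 0.022614 = 2.261%.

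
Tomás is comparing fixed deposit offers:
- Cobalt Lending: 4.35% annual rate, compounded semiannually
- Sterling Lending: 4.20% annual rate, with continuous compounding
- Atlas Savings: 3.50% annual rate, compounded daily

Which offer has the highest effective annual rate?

Cobalt Lending: (1 + 0.0435/2)^2 − 1 = 4.397%
Sterling Lending: e^0.0420 − 1 = 4.289%
Atlas Savings: (1 + 0.0350/365)^365 − 1 = 3.562%
The highest effective annual rate is Cobalt Lending at 4.397%.

Cobalt Lending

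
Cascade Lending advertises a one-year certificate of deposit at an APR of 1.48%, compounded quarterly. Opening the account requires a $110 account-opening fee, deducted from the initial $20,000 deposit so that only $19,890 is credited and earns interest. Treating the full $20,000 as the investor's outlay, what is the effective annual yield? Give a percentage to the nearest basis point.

Value after one year: 19,890 × (1 + 0.0148/4)^4 = 19,890 × 1.014882 = $20,186.01.
Effective yield on the $20,000 outlay: 20,186.01 / 20,000 − 1 = 0.009300 = 0.93%.

0.93%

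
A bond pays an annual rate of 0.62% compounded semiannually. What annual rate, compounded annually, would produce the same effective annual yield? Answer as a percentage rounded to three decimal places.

0.621%

EAR = (1 + 0.0062/2)^2 − 1 = 0.006210.
Compounded annually, the equivalent nominal rate is the EAR itself: 0.621%.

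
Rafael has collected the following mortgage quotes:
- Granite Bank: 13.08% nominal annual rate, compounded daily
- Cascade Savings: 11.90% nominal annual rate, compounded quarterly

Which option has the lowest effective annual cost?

Cascade Savings

Granite Bank: (1 + 0.1308/365)^365 − 1 = 13.971%
Cascade Savings: (1 + 0.1190/4)^4 − 1 = 12.442%
The lowest effective annual rate is Cascade Savings at 12.442%.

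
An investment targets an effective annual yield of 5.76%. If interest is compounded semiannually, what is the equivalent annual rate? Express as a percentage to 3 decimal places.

5.679%

(1 + r/2)^2 − 1 = 0.0576, so 1 + r/2 = 1.0576^(1/2).
r/2 = 0.028397, so r = 0.056794 = 5.679%.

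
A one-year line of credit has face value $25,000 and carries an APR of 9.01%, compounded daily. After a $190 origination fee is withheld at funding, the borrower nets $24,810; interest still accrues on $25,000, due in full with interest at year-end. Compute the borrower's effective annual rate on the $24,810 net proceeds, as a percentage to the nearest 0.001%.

Amount owed after one year: 25,000 × (1 + 0.0901/365)^365 = 25,000 × 1.094272 = $27,356.79.
Effective rate on net proceeds: 27,356.79 / 24,810 − 1 = 0.102652 = 10.265%.

10.265%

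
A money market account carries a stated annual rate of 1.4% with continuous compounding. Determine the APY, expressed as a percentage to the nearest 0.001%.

1.410%

With continuous compounding, EAR = e^0.014 − 1.
e^0.014 = 1.014098, so EAR = 0.014098 = 1.410%.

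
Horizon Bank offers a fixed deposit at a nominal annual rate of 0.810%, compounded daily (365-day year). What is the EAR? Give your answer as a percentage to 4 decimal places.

0.8133%

EAR = (1 + 0.00810/365)^365 − 1.
= 1.008133 − 1 = 0.8133%.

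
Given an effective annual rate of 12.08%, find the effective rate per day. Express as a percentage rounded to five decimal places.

0.03125%

The per-day rate i satisfies (1 + i)^365 = 1 + 0.1208.
i = 1.1208^(1/365) − 1 = 0.0003125 = 0.03125%.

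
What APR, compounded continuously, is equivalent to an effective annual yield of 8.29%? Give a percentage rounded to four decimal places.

Continuous: nominal r satisfies e^r − 1 = 0.0829.
r = ln(1 + 0.0829) = ln(1.0829) = 0.079643 = 7.9643%.

7.9643%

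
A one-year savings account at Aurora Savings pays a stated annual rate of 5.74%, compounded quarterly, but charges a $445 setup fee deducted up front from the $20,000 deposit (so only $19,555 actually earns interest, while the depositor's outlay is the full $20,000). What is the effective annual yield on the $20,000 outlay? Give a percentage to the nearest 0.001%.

3.509%

Value after one year: 19,555 × (1 + 0.0574/4)^4 = 19,555 × 1.058647 = $20,701.85.
Effective yield on the $20,000 outlay: 20,701.85 / 20,000 − 1 = 0.035092 = 3.509%.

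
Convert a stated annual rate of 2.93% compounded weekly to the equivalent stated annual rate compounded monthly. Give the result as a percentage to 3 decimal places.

2.933%

EAR = (1 + 0.0293/52)^52 − 1 = 0.029725.
Solve (1 + r/12)^12 = 1.029725: r/12 = 1.029725^(1/12) − 1 = 0.002444, so r = 0.029328 = 2.933%.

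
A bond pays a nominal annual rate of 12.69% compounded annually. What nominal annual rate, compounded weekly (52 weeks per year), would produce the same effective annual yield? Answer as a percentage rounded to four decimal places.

11.9608%

Compounded annually, EAR = nominal = 0.126900.
Solve (1 + r/52)^52 = 1.126900: r/52 = 1.126900^(1/52) − 1 = 0.002300, so r = 0.119608 = 11.9608%.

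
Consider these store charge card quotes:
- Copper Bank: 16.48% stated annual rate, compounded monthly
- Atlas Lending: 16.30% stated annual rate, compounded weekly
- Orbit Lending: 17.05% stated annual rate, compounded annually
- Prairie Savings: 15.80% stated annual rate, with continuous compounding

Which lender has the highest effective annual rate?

Copper Bank: (1 + 0.1648/12)^12 − 1 = 17.784%
Atlas Lending: (1 + 0.1630/52)^52 − 1 = 17.674%
Orbit Lending: compounded annually, EAR = 17.050%
Prairie Savings: e^0.1580 − 1 = 17.117%
The highest effective annual rate is Copper Bank at 17.784%.

Copper Bank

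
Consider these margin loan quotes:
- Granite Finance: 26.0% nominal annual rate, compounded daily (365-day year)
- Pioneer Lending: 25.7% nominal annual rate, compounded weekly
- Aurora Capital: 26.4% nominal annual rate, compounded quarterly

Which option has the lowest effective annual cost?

Aurora Capital

Granite Finance: (1 + 0.260/365)^365 − 1 = 29.681%
Pioneer Lending: (1 + 0.257/52)^52 − 1 = 29.223%
Aurora Capital: (1 + 0.264/4)^4 − 1 = 29.130%
The lowest effective annual rate is Aurora Capital at 29.130%.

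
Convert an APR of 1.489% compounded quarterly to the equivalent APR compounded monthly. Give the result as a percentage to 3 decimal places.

EAR = (1 + 0.01489/4)^4 − 1 = 0.014973.
Solve (1 + r/12)^12 = 1.014973: r/12 = 1.014973^(1/12) − 1 = 0.001239, so r = 0.014872 = 1.487%.

1.487%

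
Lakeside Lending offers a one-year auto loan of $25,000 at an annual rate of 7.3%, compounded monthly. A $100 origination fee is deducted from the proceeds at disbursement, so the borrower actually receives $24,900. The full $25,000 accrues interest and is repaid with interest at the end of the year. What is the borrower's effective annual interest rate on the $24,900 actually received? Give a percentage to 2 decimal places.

7.98%

Amount owed after one year: 25,000 × (1 + 0.073/12)^12 = 25,000 × 1.075493 = $26,887.32.
Effective rate on net proceeds: 26,887.32 / 24,900 − 1 = 0.079812 = 7.98%.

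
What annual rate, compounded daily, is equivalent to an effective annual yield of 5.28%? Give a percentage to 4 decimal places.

(1 + r/365)^365 − 1 = 0.0528, so 1 + r/365 = 1.0528^(1/365).
r/365 = 0.000141, so r = 0.051457 = 5.1457%.

5.1457%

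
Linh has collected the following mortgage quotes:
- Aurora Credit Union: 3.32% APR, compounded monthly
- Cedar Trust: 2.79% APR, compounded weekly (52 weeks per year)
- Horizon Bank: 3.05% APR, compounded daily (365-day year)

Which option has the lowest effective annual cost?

Cedar Trust

Aurora Credit Union: (1 + 0.0332/12)^12 − 1 = 3.371%
Cedar Trust: (1 + 0.0279/52)^52 − 1 = 2.829%
Horizon Bank: (1 + 0.0305/365)^365 − 1 = 3.097%
The lowest effective annual rate is Cedar Trust at 2.829%.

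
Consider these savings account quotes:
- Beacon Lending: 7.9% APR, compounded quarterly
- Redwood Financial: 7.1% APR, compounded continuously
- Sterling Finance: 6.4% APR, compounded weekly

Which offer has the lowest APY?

Beacon Lending: (1 + 0.079/4)^4 − 1 = 8.137%
Redwood Financial: e^0.071 − 1 = 7.358%
Sterling Finance: (1 + 0.064/52)^52 − 1 = 6.605%
The lowest effective annual rate is Sterling Finance at 6.605%.

Sterling Finance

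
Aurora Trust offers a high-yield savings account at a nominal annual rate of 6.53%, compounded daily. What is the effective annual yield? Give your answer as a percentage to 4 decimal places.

EAR = (1 + 0.0653/365)^365 − 1.
= (1 + 0.000179)^365 − 1 = 1.067473 − 1 = 6.7473%.

6.7473%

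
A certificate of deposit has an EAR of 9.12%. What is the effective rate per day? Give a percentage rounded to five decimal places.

0.02391%

The per-day rate i satisfies (1 + i)^365 = 1 + 0.0912.
i = 1.0912^(1/365) − 1 = 0.0002391 = 0.02391%.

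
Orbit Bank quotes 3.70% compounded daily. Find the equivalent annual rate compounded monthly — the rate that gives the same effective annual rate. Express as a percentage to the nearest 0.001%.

EAR = (1 + 0.0370/365)^365 − 1 = 0.037691.
Solve (1 + r/12)^12 = 1.037691: r/12 = 1.037691^(1/12) − 1 = 0.003088, so r = 0.037055 = 3.706%.

3.706%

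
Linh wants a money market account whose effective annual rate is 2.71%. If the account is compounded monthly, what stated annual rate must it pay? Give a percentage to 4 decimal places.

2.6769%

(1 + r/12)^12 − 1 = 0.0271, so 1 + r/12 = 1.0271^(1/12).
r/12 = 0.002231, so r = 0.026769 = 2.6769%.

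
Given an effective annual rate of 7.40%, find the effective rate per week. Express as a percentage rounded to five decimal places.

0.13738%

The per-week rate i satisfies (1 + i)^52 = 1 + 0.0740.
i = 1.0740^(1/52) − 1 = 0.0013738 = 0.13738%.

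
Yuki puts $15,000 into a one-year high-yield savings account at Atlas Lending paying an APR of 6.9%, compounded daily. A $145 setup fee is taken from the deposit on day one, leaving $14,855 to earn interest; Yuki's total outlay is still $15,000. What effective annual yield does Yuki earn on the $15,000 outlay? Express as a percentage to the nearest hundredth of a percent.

6.11%

Value after one year: 14,855 × (1 + 0.069/365)^365 = 14,855 × 1.071429 = $15,916.08.
Effective yield on the $15,000 outlay: 15,916.08 / 15,000 − 1 = 0.061072 = 6.11%.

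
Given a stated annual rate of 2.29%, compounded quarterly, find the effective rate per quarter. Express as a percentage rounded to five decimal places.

0.57250%

With a nominal annual rate compounded quarterly, the periodic rate is the nominal rate divided by 4.
i = 0.0229 / 4 = 0.0057250 = 0.57250%.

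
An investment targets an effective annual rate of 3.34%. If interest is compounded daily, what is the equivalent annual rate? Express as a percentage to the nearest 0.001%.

(1 + r/365)^365 − 1 = 0.0334, so 1 + r/365 = 1.0334^(1/365).
r/365 = 0.000090, so r = 0.032856 = 3.286%.

3.286%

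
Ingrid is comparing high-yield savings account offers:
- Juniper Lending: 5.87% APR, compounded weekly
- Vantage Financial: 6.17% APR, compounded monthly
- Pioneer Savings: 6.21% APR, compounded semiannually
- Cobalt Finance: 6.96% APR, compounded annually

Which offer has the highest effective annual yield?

Cobalt Finance

Juniper Lending: (1 + 0.0587/52)^52 − 1 = 6.042%
Vantage Financial: (1 + 0.0617/12)^12 − 1 = 6.348%
Pioneer Savings: (1 + 0.0621/2)^2 − 1 = 6.306%
Cobalt Finance: compounded annually, EAR = 6.960%
The highest effective annual rate is Cobalt Finance at 6.960%.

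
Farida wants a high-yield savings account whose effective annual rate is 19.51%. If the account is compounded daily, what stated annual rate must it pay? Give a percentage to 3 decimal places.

(1 + r/365)^365 − 1 = 0.1951, so 1 + r/365 = 1.1951^(1/365).
r/365 = 0.000488, so r = 0.178273 = 17.827%.

17.827%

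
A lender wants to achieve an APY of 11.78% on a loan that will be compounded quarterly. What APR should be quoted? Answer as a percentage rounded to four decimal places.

(1 + r/4)^4 − 1 = 0.1178, so 1 + r/4 = 1.1178^(1/4).
r/4 = 0.028232, so r = 0.112927 = 11.2927%.

11.2927%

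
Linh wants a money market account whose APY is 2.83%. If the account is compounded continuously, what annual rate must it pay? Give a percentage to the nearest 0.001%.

Continuous: nominal r satisfies e^r − 1 = 0.0283.
r = ln(1 + 0.0283) = ln(1.0283) = 0.027907 = 2.791%.

2.791%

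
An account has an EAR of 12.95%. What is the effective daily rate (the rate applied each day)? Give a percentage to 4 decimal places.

0.0334%

The per-day rate i satisfies (1 + i)^365 = 1 + 0.1295.
i = 1.1295^(1/365) − 1 = 0.0003337 = 0.0334%.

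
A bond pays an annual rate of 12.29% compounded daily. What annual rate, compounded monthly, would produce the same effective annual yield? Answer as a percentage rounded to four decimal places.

12.3511%

EAR = (1 + 0.1229/365)^365 − 1 = 0.130748.
Solve (1 + r/12)^12 = 1.130748: r/12 = 1.130748^(1/12) − 1 = 0.010293, so r = 0.123511 = 12.3511%.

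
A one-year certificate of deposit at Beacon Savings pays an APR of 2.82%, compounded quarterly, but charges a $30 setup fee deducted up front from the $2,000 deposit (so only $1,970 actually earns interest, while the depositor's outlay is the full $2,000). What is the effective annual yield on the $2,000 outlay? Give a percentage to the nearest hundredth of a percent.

Value after one year: 1,970 × (1 + 0.0282/4)^4 = 1,970 × 1.028500 = $2,026.14.
Effective yield on the $2,000 outlay: 2,026.14 / 2,000 − 1 = 0.013072 = 1.31%.

1.31%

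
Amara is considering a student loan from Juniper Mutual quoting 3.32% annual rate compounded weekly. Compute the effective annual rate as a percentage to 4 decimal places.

EAR = (1 + 0.0332/52)^52 − 1.
= 1.033746 − 1 = 3.3746%.

3.3746%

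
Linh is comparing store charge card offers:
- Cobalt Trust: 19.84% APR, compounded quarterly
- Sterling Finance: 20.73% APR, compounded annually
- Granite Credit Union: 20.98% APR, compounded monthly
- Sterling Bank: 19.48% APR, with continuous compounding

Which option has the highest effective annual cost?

Cobalt Trust: (1 + 0.1984/4)^4 − 1 = 21.366%
Sterling Finance: compounded annually, EAR = 20.730%
Granite Credit Union: (1 + 0.2098/12)^12 − 1 = 23.120%
Sterling Bank: e^0.1948 − 1 = 21.507%
The highest effective annual rate is Granite Credit Union at 23.120%.

Granite Credit Union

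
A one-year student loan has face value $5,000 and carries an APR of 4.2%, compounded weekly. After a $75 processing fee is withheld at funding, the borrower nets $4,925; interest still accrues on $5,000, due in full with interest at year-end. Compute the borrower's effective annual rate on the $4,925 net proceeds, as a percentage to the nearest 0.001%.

5.876%

Amount owed after one year: 5,000 × (1 + 0.042/52)^52 = 5,000 × 1.042877 = $5,214.38.
Effective rate on net proceeds: 5,214.38 / 4,925 − 1 = 0.058758 = 5.876%.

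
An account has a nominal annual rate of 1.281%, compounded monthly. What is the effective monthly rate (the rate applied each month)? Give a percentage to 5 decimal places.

0.10675%

With a nominal annual rate compounded monthly, the periodic rate is the nominal rate divided by 12.
i = 0.01281 / 12 = 0.0010675 = 0.10675%.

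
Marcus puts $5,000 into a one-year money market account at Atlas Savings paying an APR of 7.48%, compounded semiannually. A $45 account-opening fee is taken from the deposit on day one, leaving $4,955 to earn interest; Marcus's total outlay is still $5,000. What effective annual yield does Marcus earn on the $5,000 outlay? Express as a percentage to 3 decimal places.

Value after one year: 4,955 × (1 + 0.0748/2)^2 = 4,955 × 1.076199 = $5,332.56.
Effective yield on the $5,000 outlay: 5,332.56 / 5,000 − 1 = 0.066513 = 6.651%.

6.651%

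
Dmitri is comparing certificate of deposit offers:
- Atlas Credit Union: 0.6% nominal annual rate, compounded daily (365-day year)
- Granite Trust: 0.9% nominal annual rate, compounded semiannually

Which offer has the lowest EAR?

Atlas Credit Union

Atlas Credit Union: (1 + 0.006/365)^365 − 1 = 0.602%
Granite Trust: (1 + 0.009/2)^2 − 1 = 0.902%
The lowest effective annual rate is Atlas Credit Union at 0.602%.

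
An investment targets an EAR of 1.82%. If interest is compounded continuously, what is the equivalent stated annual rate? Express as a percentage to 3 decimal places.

1.804%

Continuous: nominal r satisfies e^r − 1 = 0.0182.
r = ln(1 + 0.0182) = ln(1.0182) = 0.018036 = 1.804%.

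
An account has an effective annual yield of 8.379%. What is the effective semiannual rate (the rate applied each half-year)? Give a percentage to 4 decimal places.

4.1052%

The per-half-year rate i satisfies (1 + i)^2 = 1 + 0.08379.
i = 1.08379^(1/2) − 1 = 0.0410524 = 4.1052%.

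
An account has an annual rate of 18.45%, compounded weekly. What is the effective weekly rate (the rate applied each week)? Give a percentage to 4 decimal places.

0.3548%

With a nominal annual rate compounded weekly, the periodic rate is the nominal rate divided by 52.
i = 0.1845 / 52 = 0.0035481 = 0.3548%.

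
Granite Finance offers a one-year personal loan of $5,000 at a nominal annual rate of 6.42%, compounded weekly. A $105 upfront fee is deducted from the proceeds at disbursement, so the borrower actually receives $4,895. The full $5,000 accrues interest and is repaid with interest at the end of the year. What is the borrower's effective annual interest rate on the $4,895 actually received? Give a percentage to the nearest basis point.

Amount owed after one year: 5,000 × (1 + 0.0642/52)^52 = 5,000 × 1.066263 = $5,331.32.
Effective rate on net proceeds: 5,331.32 / 4,895 − 1 = 0.089135 = 8.91%.

8.91%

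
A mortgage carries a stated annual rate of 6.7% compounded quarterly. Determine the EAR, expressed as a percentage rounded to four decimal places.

EAR = (1 + 0.067/4)^4 − 1.
= 1.068702 − 1 = 6.8702%.

6.8702%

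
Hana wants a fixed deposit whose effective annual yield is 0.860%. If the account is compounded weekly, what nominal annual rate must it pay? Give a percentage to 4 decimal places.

(1 + r/52)^52 − 1 = 0.00860, so 1 + r/52 = 1.00860^(1/52).
r/52 = 0.000165, so r = 0.008564 = 0.8564%.

0.8564%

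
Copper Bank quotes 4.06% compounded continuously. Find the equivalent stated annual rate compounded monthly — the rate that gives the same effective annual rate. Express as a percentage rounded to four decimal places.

EAR under continuous compounding: e^0.0406 − 1 = 0.041435.
Solve (1 + r/12)^12 = 1.041435: r/12 = 1.041435^(1/12) − 1 = 0.003389, so r = 0.040669 = 4.0669%.

4.0669%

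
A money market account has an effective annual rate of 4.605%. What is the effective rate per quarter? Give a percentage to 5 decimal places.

The per-quarter rate i satisfies (1 + i)^4 = 1 + 0.04605.
i = 1.04605^(1/4) − 1 = 0.0113189 = 1.13189%.

1.13189%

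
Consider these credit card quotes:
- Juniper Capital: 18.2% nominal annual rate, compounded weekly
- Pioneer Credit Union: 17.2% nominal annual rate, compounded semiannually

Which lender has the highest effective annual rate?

Juniper Capital

Juniper Capital: (1 + 0.182/52)^52 − 1 = 19.923%
Pioneer Credit Union: (1 + 0.172/2)^2 − 1 = 17.940%
The highest effective annual rate is Juniper Capital at 19.923%.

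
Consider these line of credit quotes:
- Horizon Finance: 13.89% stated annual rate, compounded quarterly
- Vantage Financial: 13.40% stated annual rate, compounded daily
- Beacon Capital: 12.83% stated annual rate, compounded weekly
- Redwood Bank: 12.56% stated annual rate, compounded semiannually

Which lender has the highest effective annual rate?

Horizon Finance: (1 + 0.1389/4)^4 − 1 = 14.630%
Vantage Financial: (1 + 0.1340/365)^365 − 1 = 14.336%
Beacon Capital: (1 + 0.1283/52)^52 − 1 = 13.671%
Redwood Bank: (1 + 0.1256/2)^2 − 1 = 12.954%
The highest effective annual rate is Horizon Finance at 14.630%.

Horizon Finance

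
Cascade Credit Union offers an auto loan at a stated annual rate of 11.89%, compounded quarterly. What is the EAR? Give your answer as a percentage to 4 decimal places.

12.4307%

EAR = (1 + 0.1189/4)^4 − 1.
= 1.124307 − 1 = 12.4307%.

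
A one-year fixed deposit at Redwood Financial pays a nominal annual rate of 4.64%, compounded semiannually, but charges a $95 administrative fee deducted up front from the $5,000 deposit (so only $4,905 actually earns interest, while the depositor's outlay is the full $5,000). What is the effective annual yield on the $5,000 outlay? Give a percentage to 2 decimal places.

Value after one year: 4,905 × (1 + 0.0464/2)^2 = 4,905 × 1.046938 = $5,135.23.
Effective yield on the $5,000 outlay: 5,135.23 / 5,000 − 1 = 0.027046 = 2.70%.

2.70%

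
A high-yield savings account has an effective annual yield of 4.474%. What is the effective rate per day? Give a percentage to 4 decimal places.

The per-day rate i satisfies (1 + i)^365 = 1 + 0.04474.
i = 1.04474^(1/365) − 1 = 0.0001199 = 0.0120%.

0.0120%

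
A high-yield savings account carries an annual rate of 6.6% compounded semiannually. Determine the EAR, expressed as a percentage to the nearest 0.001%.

EAR = (1 + 0.066/2)^2 − 1.
= 1.067089 − 1 = 6.709%.

6.709%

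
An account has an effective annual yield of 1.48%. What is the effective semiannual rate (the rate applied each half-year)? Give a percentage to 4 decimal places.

0.7373%

The per-half-year rate i satisfies (1 + i)^2 = 1 + 0.0148.
i = 1.0148^(1/2) − 1 = 0.0073728 = 0.7373%.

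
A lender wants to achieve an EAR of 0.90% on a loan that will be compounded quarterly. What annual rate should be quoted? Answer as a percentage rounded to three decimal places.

(1 + r/4)^4 − 1 = 0.0090, so 1 + r/4 = 1.0090^(1/4).
r/4 = 0.002242, so r = 0.008970 = 0.897%.

0.897%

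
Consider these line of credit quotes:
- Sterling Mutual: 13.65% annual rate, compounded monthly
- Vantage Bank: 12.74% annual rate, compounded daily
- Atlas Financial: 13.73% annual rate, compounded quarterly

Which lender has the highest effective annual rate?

Sterling Mutual: (1 + 0.1365/12)^12 − 1 = 14.537%
Vantage Bank: (1 + 0.1274/365)^365 − 1 = 13.585%
Atlas Financial: (1 + 0.1373/4)^4 − 1 = 14.453%
The highest effective annual rate is Sterling Mutual at 14.537%.

Sterling Mutual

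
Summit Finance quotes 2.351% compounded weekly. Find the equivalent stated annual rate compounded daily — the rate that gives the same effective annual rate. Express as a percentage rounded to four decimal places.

EAR = (1 + 0.02351/52)^52 − 1 = 0.023783.
Solve (1 + r/365)^365 = 1.023783: r/365 = 1.023783^(1/365) − 1 = 0.000064, so r = 0.023505 = 2.3505%.

2.3505%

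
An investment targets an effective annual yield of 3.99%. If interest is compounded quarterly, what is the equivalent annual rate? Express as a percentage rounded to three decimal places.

(1 + r/4)^4 − 1 = 0.0399, so 1 + r/4 = 1.0399^(1/4).
r/4 = 0.009829, so r = 0.039317 = 3.932%.

3.932%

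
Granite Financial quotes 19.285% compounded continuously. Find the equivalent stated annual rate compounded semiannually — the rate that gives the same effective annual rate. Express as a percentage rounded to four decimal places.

EAR under continuous compounding: e^0.19285 − 1 = 0.212701.
Solve (1 + r/2)^2 = 1.212701: r/2 = 1.212701^(1/2) − 1 = 0.101227, so r = 0.202454 = 20.2454%.

20.2454%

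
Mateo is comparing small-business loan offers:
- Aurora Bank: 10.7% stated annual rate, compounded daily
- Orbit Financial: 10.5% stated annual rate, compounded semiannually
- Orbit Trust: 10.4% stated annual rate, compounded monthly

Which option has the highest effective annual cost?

Aurora Bank

Aurora Bank: (1 + 0.107/365)^365 − 1 = 11.292%
Orbit Financial: (1 + 0.105/2)^2 − 1 = 10.776%
Orbit Trust: (1 + 0.104/12)^12 − 1 = 10.910%
The highest effective annual rate is Aurora Bank at 11.292%.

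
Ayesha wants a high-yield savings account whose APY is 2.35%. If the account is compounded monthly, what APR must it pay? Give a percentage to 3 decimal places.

2.325%

(1 + r/12)^12 − 1 = 0.0235, so 1 + r/12 = 1.0235^(1/12).
r/12 = 0.001938, so r = 0.023251 = 2.325%.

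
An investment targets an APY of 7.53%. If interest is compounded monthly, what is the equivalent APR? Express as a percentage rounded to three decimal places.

7.282%

(1 + r/12)^12 − 1 = 0.0753, so 1 + r/12 = 1.0753^(1/12).
r/12 = 0.006068, so r = 0.072820 = 7.282%.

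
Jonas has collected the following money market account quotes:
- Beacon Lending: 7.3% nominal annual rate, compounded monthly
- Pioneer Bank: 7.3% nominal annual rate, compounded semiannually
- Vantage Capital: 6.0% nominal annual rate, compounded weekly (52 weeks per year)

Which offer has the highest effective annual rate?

Beacon Lending

Beacon Lending: (1 + 0.073/12)^12 − 1 = 7.549%
Pioneer Bank: (1 + 0.073/2)^2 − 1 = 7.433%
Vantage Capital: (1 + 0.060/52)^52 − 1 = 6.180%
The highest effective annual rate is Beacon Lending at 7.549%.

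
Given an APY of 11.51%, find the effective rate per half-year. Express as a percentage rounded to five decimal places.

5.59830%

The per-half-year rate i satisfies (1 + i)^2 = 1 + 0.1151.
i = 1.1151^(1/2) − 1 = 0.0559830 = 5.59830%.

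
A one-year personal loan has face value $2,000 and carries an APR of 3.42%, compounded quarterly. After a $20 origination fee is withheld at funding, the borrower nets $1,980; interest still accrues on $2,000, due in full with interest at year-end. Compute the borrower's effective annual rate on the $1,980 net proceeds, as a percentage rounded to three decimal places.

Amount owed after one year: 2,000 × (1 + 0.0342/4)^4 = 2,000 × 1.034641 = $2,069.28.
Effective rate on net proceeds: 2,069.28 / 1,980 − 1 = 0.045092 = 4.509%.

4.509%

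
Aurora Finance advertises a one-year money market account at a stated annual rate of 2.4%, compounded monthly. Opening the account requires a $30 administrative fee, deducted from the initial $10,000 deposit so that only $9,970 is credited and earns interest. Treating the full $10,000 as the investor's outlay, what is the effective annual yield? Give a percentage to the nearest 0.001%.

Value after one year: 9,970 × (1 + 0.024/12)^12 = 9,970 × 1.024266 = $10,211.93.
Effective yield on the $10,000 outlay: 10,211.93 / 10,000 − 1 = 0.021193 = 2.119%.

2.119%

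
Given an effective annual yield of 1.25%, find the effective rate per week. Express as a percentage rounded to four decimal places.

The per-week rate i satisfies (1 + i)^52 = 1 + 0.0125.
i = 1.0125^(1/52) − 1 = 0.0002389 = 0.0239%.

0.0239%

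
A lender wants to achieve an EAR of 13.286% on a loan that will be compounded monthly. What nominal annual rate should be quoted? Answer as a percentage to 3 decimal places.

(1 + r/12)^12 − 1 = 0.13286, so 1 + r/12 = 1.13286^(1/12).
r/12 = 0.010450, so r = 0.125396 = 12.540%.

12.540%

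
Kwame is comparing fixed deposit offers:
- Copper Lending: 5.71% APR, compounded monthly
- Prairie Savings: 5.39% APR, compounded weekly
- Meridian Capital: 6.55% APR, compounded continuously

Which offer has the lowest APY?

Prairie Savings

Copper Lending: (1 + 0.0571/12)^12 − 1 = 5.862%
Prairie Savings: (1 + 0.0539/52)^52 − 1 = 5.535%
Meridian Capital: e^0.0655 − 1 = 6.769%
The lowest effective annual rate is Prairie Savings at 5.535%.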